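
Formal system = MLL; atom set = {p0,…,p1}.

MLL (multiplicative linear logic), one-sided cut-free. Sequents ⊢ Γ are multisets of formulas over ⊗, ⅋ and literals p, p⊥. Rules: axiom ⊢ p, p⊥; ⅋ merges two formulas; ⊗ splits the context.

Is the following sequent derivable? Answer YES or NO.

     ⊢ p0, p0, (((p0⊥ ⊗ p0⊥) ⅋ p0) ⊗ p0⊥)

Derivation (root first):
[⊗]  ⊢ p0, p0, (((p0⊥ ⊗ p0⊥) ⅋ p0) ⊗ p0⊥)
  [⅋]  ⊢ p0, ((p0⊥ ⊗ p0⊥) ⅋ p0)
    [⊗]  ⊢ p0, p0, (p0⊥ ⊗ p0⊥)
      [Ax]  ⊢ p0, p0⊥
      [Ax]  ⊢ p0, p0⊥
  [Ax]  ⊢ p0, p0⊥

Result: YES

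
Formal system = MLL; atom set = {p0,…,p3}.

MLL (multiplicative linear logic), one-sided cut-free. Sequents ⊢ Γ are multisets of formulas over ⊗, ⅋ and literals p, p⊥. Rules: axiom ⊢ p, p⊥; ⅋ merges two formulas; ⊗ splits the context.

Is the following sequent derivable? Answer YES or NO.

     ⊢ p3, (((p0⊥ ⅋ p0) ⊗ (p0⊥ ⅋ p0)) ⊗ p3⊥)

Proof tree:
[⊗]  ⊢ p3, (((p0⊥ ⅋ p0) ⊗ (p0⊥ ⅋ p0)) ⊗ p3⊥)
  [⊗]  ⊢ ((p0⊥ ⅋ p0) ⊗ (p0⊥ ⅋ p0))
    [⅋]  ⊢ (p0⊥ ⅋ p0)
      [Ax]  ⊢ p0, p0⊥
    [⅋]  ⊢ (p0⊥ ⅋ p0)
      [Ax]  ⊢ p0, p0⊥
  [Ax]  ⊢ p3, p3⊥

Result: YES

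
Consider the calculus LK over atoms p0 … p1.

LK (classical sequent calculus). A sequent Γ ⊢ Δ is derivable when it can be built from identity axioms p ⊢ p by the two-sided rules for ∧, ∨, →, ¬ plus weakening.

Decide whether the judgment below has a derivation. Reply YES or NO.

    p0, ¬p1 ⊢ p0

Derivation (root first):
[¬L] p0, ¬p1 ⊢ p0
  [WR] p0 ⊢ p0, p1
    [Ax] p0 ⊢ p0

Result: YES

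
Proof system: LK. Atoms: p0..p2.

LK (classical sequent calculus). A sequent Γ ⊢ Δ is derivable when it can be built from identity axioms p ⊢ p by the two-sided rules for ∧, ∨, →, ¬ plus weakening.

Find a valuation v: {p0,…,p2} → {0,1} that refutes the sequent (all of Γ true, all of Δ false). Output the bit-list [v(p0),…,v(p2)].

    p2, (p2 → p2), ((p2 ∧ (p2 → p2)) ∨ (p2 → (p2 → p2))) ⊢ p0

Search for a countermodel by truth-table:
  v=000: Γ:[p2=F, (p2 → p2)=T, ((p2 ∧ (p2 → p2)) ∨ (p2 → (p2 → p2)))=T] Δ:[p0=F] refutes=False
  v=001: Γ:[p2=T, (p2 → p2)=T, ((p2 ∧ (p2 → p2)) ∨ (p2 → (p2 → p2)))=T] Δ:[p0=F] refutes=True  ← countermodel

Result: [0, 0, 1]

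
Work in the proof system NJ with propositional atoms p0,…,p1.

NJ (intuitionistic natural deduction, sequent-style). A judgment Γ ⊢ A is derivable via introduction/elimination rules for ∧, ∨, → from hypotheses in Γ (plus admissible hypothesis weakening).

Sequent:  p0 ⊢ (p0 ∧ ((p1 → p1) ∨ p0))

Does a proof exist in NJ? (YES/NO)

Derivation trace:
[∧I] p0 ⊢ (p0 ∧ ((p1 → p1) ∨ p0))
  [Ax] p0 ⊢ p0
  [∨I₁]  ⊢ ((p1 → p1) ∨ p0)
    [→I]  ⊢ (p1 → p1)
      [Ax] p1 ⊢ p1

Result: YES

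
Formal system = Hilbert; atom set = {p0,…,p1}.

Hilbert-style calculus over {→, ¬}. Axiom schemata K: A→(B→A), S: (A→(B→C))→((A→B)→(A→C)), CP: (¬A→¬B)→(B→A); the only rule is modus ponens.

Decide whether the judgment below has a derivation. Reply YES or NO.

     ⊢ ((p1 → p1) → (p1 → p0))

Enumerate valuations to refute Γ ⊢ Δ:
  v=00: Γ:[] Δ:[((p1 → p1) → (p1 → p0))=T] refutes=False
  v=01: Γ:[] Δ:[((p1 → p1) → (p1 → p0))=F] refutes=True  ← countermodel

Result: NO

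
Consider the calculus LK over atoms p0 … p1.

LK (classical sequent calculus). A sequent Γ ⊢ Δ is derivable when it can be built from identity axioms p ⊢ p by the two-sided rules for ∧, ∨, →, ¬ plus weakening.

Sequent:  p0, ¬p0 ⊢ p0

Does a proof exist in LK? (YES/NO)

Derivation trace:
[¬L] p0, ¬p0 ⊢ p0
  [WR] p0 ⊢ p0, p0
    [Ax] p0 ⊢ p0

Result: YES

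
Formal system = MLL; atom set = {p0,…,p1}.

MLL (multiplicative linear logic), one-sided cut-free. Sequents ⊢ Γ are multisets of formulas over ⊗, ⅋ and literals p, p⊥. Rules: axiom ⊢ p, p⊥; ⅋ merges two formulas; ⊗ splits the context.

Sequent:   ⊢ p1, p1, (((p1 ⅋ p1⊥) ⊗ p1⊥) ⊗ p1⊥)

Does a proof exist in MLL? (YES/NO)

Derivation (root first):
[⊗]  ⊢ p1, p1, (((p1 ⅋ p1⊥) ⊗ p1⊥) ⊗ p1⊥)
  [⊗]  ⊢ p1, ((p1 ⅋ p1⊥) ⊗ p1⊥)
    [⅋]  ⊢ (p1 ⅋ p1⊥)
      [Ax]  ⊢ p1, p1⊥
    [Ax]  ⊢ p1, p1⊥
  [Ax]  ⊢ p1, p1⊥

Result: YES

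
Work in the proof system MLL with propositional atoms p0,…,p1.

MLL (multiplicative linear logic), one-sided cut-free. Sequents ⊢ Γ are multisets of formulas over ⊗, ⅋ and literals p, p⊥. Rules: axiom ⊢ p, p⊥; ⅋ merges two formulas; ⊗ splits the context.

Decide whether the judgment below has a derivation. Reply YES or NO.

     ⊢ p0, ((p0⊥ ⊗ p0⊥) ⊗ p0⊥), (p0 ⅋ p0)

Derivation (root first):
[⅋]  ⊢ p0, ((p0⊥ ⊗ p0⊥) ⊗ p0⊥), (p0 ⅋ p0)
  [⊗]  ⊢ p0, p0, p0, ((p0⊥ ⊗ p0⊥) ⊗ p0⊥)
    [⊗]  ⊢ p0, p0, (p0⊥ ⊗ p0⊥)
      [Ax]  ⊢ p0, p0⊥
      [Ax]  ⊢ p0, p0⊥
    [Ax]  ⊢ p0, p0⊥

Result: YES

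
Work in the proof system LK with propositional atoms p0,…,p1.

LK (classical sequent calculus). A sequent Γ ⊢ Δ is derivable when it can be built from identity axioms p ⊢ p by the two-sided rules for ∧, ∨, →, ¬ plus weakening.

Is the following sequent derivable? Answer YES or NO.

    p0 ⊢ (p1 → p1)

Derivation trace:
[WL] p0 ⊢ (p1 → p1)
  [→R]  ⊢ (p1 → p1)
    [Ax] p1 ⊢ p1

Result: YES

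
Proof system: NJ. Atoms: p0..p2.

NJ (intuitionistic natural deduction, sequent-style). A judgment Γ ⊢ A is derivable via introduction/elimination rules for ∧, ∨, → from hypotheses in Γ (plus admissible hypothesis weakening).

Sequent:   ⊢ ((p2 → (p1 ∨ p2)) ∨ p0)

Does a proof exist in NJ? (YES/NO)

Proof tree:
[∨I₁]  ⊢ ((p2 → (p1 ∨ p2)) ∨ p0)
  [→I]  ⊢ (p2 → (p1 ∨ p2))
    [∨I₂] p2 ⊢ (p1 ∨ p2)
      [Ax] p2 ⊢ p2

Result: YES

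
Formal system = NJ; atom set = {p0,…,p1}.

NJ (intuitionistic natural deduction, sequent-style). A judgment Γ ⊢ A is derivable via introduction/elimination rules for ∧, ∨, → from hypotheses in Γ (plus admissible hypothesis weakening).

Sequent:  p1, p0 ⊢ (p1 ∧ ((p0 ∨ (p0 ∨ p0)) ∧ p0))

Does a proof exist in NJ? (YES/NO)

Derivation (root first):
[∧I] p1, p0 ⊢ (p1 ∧ ((p0 ∨ (p0 ∨ p0)) ∧ p0))
  [Wk] p1, p0 ⊢ p1
    [Ax] p1 ⊢ p1
  [∧I] p0 ⊢ ((p0 ∨ (p0 ∨ p0)) ∧ p0)
    [∨I₂] p0 ⊢ (p0 ∨ (p0 ∨ p0))
      [∨I₂] p0 ⊢ (p0 ∨ p0)
        [Ax] p0 ⊢ p0
    [Ax] p0 ⊢ p0

Result: YES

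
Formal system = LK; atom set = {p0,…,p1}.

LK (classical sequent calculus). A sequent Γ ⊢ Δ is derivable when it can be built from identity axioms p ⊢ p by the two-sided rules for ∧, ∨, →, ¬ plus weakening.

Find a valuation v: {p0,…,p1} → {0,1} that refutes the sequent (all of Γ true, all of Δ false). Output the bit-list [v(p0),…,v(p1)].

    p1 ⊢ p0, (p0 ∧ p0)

Search for a countermodel by truth-table:
  v=00: Γ:[p1=F] Δ:[p0=F, (p0 ∧ p0)=F] refutes=False
  v=01: Γ:[p1=T] Δ:[p0=F, (p0 ∧ p0)=F] refutes=True  ← countermodel

Result: [0, 1]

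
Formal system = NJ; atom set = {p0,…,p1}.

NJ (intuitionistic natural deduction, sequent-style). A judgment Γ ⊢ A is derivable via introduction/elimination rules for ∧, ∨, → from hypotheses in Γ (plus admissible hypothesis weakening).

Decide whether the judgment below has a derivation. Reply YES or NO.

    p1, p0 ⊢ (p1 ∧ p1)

Derivation (root first):
[∧I] p1, p0 ⊢ (p1 ∧ p1)
  [Wk] p1, p0 ⊢ p1
    [Ax] p1 ⊢ p1
  [Ax] p1 ⊢ p1

Result: YES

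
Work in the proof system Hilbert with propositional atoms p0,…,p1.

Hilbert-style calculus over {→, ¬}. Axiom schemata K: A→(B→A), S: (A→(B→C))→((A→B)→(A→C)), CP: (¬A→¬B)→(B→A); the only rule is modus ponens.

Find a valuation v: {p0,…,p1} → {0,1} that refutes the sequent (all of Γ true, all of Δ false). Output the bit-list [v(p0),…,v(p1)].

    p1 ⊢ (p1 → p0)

Truth-table refutation:
  v=00: Γ:[p1=F] Δ:[(p1 → p0)=T] refutes=False
  v=01: Γ:[p1=T] Δ:[(p1 → p0)=F] refutes=True  ← countermodel

Result: [0, 1]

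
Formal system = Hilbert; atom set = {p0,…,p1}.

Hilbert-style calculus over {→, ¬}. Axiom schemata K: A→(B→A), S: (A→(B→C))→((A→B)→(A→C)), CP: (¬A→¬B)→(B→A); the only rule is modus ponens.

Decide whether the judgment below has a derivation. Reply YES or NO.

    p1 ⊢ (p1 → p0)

Enumerate valuations to refute Γ ⊢ Δ:
  v=00: Γ:[p1=F] Δ:[(p1 → p0)=T] refutes=False
  v=01: Γ:[p1=T] Δ:[(p1 → p0)=F] refutes=True  ← countermodel

Result: NO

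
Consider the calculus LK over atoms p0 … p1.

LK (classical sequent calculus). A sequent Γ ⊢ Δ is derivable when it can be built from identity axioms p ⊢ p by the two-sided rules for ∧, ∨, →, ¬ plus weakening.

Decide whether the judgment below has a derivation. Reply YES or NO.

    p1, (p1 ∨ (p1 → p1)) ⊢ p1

Proof tree:
[∨L] p1, (p1 ∨ (p1 → p1)) ⊢ p1
  [Ax] p1 ⊢ p1
  [→L] p1, (p1 → p1) ⊢ p1
    [Ax] p1 ⊢ p1
    [Ax] p1 ⊢ p1

Result: YES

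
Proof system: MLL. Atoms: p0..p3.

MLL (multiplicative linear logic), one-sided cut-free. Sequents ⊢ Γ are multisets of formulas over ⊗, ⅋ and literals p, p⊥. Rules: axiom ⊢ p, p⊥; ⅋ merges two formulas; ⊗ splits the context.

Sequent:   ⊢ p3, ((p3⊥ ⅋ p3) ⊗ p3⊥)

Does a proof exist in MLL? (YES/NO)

Proof tree:
[⊗]  ⊢ p3, ((p3⊥ ⅋ p3) ⊗ p3⊥)
  [⅋]  ⊢ (p3⊥ ⅋ p3)
    [Ax]  ⊢ p3, p3⊥
  [Ax]  ⊢ p3, p3⊥

Result: YES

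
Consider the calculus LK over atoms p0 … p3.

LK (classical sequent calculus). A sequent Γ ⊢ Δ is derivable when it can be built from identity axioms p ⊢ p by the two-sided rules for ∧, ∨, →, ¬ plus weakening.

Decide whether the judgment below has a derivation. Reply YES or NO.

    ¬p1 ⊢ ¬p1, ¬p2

Derivation (root first):
[¬L] ¬p1 ⊢ ¬p1, ¬p2
  [¬R]  ⊢ p1, ¬p1, ¬p2
    [WL] p2 ⊢ p1, ¬p1
      [¬R]  ⊢ p1, ¬p1
        [Ax] p1 ⊢ p1

Result: YES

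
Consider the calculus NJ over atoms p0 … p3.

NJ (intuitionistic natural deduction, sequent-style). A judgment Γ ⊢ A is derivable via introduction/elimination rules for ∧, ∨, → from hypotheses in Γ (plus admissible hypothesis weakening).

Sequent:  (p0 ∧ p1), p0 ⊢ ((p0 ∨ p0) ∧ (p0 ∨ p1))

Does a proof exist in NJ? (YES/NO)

Proof tree:
[∧I] (p0 ∧ p1), p0 ⊢ ((p0 ∨ p0) ∧ (p0 ∨ p1))
  [∨I₂] p0, (p0 ∧ p1) ⊢ (p0 ∨ p0)
    [Wk] p0, (p0 ∧ p1) ⊢ p0
      [Ax] p0 ⊢ p0
  [∨I₁] p0 ⊢ (p0 ∨ p1)
    [Ax] p0 ⊢ p0

Result: YES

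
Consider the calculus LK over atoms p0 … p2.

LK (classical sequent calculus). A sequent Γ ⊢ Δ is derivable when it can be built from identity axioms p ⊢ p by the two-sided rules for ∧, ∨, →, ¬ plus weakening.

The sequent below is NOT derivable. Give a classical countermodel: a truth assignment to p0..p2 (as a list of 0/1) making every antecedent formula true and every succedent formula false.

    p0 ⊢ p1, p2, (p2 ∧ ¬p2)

Search for a countermodel by truth-table:
  v=000: Γ:[p0=F] Δ:[p1=F, p2=F, (p2 ∧ ¬p2)=F] refutes=False
  v=001: Γ:[p0=F] Δ:[p1=F, p2=T, (p2 ∧ ¬p2)=F] refutes=False
  v=010: Γ:[p0=F] Δ:[p1=T, p2=F, (p2 ∧ ¬p2)=F] refutes=False
  v=011: Γ:[p0=F] Δ:[p1=T, p2=T, (p2 ∧ ¬p2)=F] refutes=False
  v=100: Γ:[p0=T] Δ:[p1=F, p2=F, (p2 ∧ ¬p2)=F] refutes=True  ← countermodel

Result: [1, 0, 0]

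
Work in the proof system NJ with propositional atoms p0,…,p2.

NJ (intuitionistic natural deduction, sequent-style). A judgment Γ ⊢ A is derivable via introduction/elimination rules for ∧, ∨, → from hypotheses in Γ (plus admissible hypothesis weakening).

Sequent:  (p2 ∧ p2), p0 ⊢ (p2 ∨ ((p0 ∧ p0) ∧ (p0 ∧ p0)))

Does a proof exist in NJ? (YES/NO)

Proof tree:
[∨I₂] (p2 ∧ p2), p0 ⊢ (p2 ∨ ((p0 ∧ p0) ∧ (p0 ∧ p0)))
  [∧I] (p2 ∧ p2), p0 ⊢ ((p0 ∧ p0) ∧ (p0 ∧ p0))
    [Wk] p0, (p2 ∧ p2) ⊢ (p0 ∧ p0)
      [∧I] p0 ⊢ (p0 ∧ p0)
        [Ax] p0 ⊢ p0
        [Ax] p0 ⊢ p0
    [∧I] p0 ⊢ (p0 ∧ p0)
      [Ax] p0 ⊢ p0
      [Ax] p0 ⊢ p0

Result: YES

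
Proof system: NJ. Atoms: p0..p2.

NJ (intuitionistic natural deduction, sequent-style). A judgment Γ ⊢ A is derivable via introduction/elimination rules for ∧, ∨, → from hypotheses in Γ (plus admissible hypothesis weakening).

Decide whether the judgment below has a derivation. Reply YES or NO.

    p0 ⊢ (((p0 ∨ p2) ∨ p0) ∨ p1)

Derivation trace:
[∨I₁] p0 ⊢ (((p0 ∨ p2) ∨ p0) ∨ p1)
  [∨I₁] p0 ⊢ ((p0 ∨ p2) ∨ p0)
    [∨I₁] p0 ⊢ (p0 ∨ p2)
      [Ax] p0 ⊢ p0

Result: YES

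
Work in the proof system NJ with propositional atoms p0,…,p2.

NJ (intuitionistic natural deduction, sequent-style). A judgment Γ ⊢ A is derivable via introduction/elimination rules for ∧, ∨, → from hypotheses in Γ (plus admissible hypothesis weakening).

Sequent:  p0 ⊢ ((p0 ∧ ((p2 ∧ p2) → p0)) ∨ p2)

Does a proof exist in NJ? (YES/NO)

Proof tree:
[∨I₁] p0 ⊢ ((p0 ∧ ((p2 ∧ p2) → p0)) ∨ p2)
  [∧I] p0 ⊢ (p0 ∧ ((p2 ∧ p2) → p0))
    [Ax] p0 ⊢ p0
    [→I] p0 ⊢ ((p2 ∧ p2) → p0)
      [Wk] p0, (p2 ∧ p2) ⊢ p0
        [Ax] p0 ⊢ p0

Result: YES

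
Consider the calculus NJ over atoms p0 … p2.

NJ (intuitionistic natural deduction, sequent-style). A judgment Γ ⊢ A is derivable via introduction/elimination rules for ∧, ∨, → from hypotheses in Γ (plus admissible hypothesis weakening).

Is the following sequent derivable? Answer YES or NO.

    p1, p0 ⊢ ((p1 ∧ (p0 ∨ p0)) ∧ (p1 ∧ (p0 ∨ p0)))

Proof tree:
[∧I] p1, p0 ⊢ ((p1 ∧ (p0 ∨ p0)) ∧ (p1 ∧ (p0 ∨ p0)))
  [Wk] p1, p0, p0 ⊢ (p1 ∧ (p0 ∨ p0))
    [∧I] p1, p0 ⊢ (p1 ∧ (p0 ∨ p0))
      [Ax] p1 ⊢ p1
      [∨I₁] p0 ⊢ (p0 ∨ p0)
        [Ax] p0 ⊢ p0
  [Wk] p1, p0, p0 ⊢ (p1 ∧ (p0 ∨ p0))
    [∧I] p1, p0 ⊢ (p1 ∧ (p0 ∨ p0))
      [Ax] p1 ⊢ p1
      [∨I₁] p0 ⊢ (p0 ∨ p0)
        [Ax] p0 ⊢ p0

Result: YES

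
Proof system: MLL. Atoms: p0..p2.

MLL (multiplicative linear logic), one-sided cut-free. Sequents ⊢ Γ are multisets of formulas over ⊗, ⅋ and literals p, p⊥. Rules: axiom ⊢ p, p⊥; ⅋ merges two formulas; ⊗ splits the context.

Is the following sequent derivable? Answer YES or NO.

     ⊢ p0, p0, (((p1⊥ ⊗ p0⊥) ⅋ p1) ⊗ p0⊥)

Derivation (root first):
[⊗]  ⊢ p0, p0, (((p1⊥ ⊗ p0⊥) ⅋ p1) ⊗ p0⊥)
  [⅋]  ⊢ p0, ((p1⊥ ⊗ p0⊥) ⅋ p1)
    [⊗]  ⊢ p1, p0, (p1⊥ ⊗ p0⊥)
      [Ax]  ⊢ p1, p1⊥
      [Ax]  ⊢ p0, p0⊥
  [Ax]  ⊢ p0, p0⊥

Result: YES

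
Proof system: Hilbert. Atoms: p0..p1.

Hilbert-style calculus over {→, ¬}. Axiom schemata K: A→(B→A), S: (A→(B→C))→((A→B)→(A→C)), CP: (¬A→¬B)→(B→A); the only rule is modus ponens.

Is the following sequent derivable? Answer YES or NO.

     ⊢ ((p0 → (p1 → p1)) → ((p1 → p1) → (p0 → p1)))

Truth-table refutation:
  v=00: Γ:[] Δ:[((p0 → (p1 → p1)) → ((p1 → p1) → (p0 → p1)))=T] refutes=False
  v=01: Γ:[] Δ:[((p0 → (p1 → p1)) → ((p1 → p1) → (p0 → p1)))=T] refutes=False
  v=10: Γ:[] Δ:[((p0 → (p1 → p1)) → ((p1 → p1) → (p0 → p1)))=F] refutes=True  ← countermodel

Result: NO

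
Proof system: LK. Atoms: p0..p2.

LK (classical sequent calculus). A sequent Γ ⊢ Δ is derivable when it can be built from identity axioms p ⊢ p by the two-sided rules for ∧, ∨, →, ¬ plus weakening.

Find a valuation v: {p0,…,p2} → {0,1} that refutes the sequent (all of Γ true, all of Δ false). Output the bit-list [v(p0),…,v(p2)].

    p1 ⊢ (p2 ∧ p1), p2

Search for a countermodel by truth-table:
  v=000: Γ:[p1=F] Δ:[(p2 ∧ p1)=F, p2=F] refutes=False
  v=001: Γ:[p1=F] Δ:[(p2 ∧ p1)=F, p2=T] refutes=False
  v=010: Γ:[p1=T] Δ:[(p2 ∧ p1)=F, p2=F] refutes=True  ← countermodel

Result: [0, 1, 0]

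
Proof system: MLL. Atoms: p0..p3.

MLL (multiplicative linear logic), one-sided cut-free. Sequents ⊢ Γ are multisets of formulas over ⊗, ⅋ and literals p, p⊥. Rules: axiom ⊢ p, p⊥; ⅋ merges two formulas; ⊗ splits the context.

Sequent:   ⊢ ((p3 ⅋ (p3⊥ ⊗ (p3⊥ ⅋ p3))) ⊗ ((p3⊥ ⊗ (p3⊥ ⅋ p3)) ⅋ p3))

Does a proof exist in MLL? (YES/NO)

Derivation trace:
[⊗]  ⊢ ((p3 ⅋ (p3⊥ ⊗ (p3⊥ ⅋ p3))) ⊗ ((p3⊥ ⊗ (p3⊥ ⅋ p3)) ⅋ p3))
  [⅋]  ⊢ (p3 ⅋ (p3⊥ ⊗ (p3⊥ ⅋ p3)))
    [⊗]  ⊢ p3, (p3⊥ ⊗ (p3⊥ ⅋ p3))
      [Ax]  ⊢ p3, p3⊥
      [⅋]  ⊢ (p3⊥ ⅋ p3)
        [Ax]  ⊢ p3, p3⊥
  [⅋]  ⊢ ((p3⊥ ⊗ (p3⊥ ⅋ p3)) ⅋ p3)
    [⊗]  ⊢ p3, (p3⊥ ⊗ (p3⊥ ⅋ p3))
      [Ax]  ⊢ p3, p3⊥
      [⅋]  ⊢ (p3⊥ ⅋ p3)
        [Ax]  ⊢ p3, p3⊥

Result: YES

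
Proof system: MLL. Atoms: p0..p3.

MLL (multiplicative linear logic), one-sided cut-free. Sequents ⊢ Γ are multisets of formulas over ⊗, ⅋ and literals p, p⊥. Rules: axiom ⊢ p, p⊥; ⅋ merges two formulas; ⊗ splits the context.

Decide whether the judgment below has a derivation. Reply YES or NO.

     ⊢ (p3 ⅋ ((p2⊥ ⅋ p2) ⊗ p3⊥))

Derivation trace:
[⅋]  ⊢ (p3 ⅋ ((p2⊥ ⅋ p2) ⊗ p3⊥))
  [⊗]  ⊢ p3, ((p2⊥ ⅋ p2) ⊗ p3⊥)
    [⅋]  ⊢ (p2⊥ ⅋ p2)
      [Ax]  ⊢ p2, p2⊥
    [Ax]  ⊢ p3, p3⊥

Result: YES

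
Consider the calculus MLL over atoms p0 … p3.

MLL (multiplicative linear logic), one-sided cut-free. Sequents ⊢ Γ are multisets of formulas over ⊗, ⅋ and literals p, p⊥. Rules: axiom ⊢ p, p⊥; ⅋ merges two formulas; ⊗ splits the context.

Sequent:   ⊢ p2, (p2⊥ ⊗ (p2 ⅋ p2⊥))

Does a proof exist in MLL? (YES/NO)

Proof tree:
[⊗]  ⊢ p2, (p2⊥ ⊗ (p2 ⅋ p2⊥))
  [Ax]  ⊢ p2, p2⊥
  [⅋]  ⊢ (p2 ⅋ p2⊥)
    [Ax]  ⊢ p2, p2⊥

Result: YES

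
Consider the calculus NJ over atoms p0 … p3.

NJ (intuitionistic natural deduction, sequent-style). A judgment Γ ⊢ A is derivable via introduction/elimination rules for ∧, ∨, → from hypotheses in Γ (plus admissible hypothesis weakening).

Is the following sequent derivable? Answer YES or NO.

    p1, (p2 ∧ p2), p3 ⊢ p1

Derivation trace:
[Wk] p1, (p2 ∧ p2), p3 ⊢ p1
  [Wk] p1, (p2 ∧ p2) ⊢ p1
    [Ax] p1 ⊢ p1

Result: YES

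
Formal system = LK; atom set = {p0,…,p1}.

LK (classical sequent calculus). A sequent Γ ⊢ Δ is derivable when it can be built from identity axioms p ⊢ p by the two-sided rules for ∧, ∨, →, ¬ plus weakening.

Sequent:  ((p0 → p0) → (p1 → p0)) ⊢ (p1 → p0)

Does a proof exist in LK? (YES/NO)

Derivation (root first):
[→R] ((p0 → p0) → (p1 → p0)) ⊢ (p1 → p0)
  [→L] p1, ((p0 → p0) → (p1 → p0)) ⊢ p0
    [→R]  ⊢ (p0 → p0)
      [Ax] p0 ⊢ p0
    [→L] p1, (p1 → p0) ⊢ p0
      [Ax] p1 ⊢ p1
      [Ax] p0 ⊢ p0

Result: YES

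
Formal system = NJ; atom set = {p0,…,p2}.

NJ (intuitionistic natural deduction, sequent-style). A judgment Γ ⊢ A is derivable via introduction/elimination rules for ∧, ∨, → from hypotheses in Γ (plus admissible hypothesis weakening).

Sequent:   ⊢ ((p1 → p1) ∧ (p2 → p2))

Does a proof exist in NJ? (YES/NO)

Derivation (root first):
[∧I]  ⊢ ((p1 → p1) ∧ (p2 → p2))
  [→I]  ⊢ (p1 → p1)
    [Ax] p1 ⊢ p1
  [→I]  ⊢ (p2 → p2)
    [Ax] p2 ⊢ p2

Result: YES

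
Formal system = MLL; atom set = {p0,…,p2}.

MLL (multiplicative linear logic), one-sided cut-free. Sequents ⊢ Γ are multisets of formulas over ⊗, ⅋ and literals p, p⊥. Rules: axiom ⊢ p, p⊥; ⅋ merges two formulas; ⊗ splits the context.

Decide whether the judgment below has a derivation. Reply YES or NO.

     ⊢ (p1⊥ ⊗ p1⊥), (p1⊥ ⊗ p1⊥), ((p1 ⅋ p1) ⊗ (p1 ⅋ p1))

Proof tree:
[⊗]  ⊢ (p1⊥ ⊗ p1⊥), (p1⊥ ⊗ p1⊥), ((p1 ⅋ p1) ⊗ (p1 ⅋ p1))
  [⅋]  ⊢ (p1⊥ ⊗ p1⊥), (p1 ⅋ p1)
    [⊗]  ⊢ p1, p1, (p1⊥ ⊗ p1⊥)
      [Ax]  ⊢ p1, p1⊥
      [Ax]  ⊢ p1, p1⊥
  [⅋]  ⊢ (p1⊥ ⊗ p1⊥), (p1 ⅋ p1)
    [⊗]  ⊢ p1, p1, (p1⊥ ⊗ p1⊥)
      [Ax]  ⊢ p1, p1⊥
      [Ax]  ⊢ p1, p1⊥

Result: YES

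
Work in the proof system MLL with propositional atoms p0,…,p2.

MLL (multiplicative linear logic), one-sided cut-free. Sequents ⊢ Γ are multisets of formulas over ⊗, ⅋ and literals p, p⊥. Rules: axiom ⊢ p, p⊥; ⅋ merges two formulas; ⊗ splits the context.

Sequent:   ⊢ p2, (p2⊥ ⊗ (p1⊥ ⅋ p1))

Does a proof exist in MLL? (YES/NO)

Proof tree:
[⊗]  ⊢ p2, (p2⊥ ⊗ (p1⊥ ⅋ p1))
  [Ax]  ⊢ p2, p2⊥
  [⅋]  ⊢ (p1⊥ ⅋ p1)
    [Ax]  ⊢ p1, p1⊥

Result: YES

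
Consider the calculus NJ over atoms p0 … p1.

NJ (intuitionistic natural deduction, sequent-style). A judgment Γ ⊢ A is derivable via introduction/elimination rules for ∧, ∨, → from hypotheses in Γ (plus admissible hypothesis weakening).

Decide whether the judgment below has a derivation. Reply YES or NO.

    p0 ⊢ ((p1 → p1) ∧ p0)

Proof tree:
[∧I] p0 ⊢ ((p1 → p1) ∧ p0)
  [→I]  ⊢ (p1 → p1)
    [Ax] p1 ⊢ p1
  [Ax] p0 ⊢ p0

Result: YES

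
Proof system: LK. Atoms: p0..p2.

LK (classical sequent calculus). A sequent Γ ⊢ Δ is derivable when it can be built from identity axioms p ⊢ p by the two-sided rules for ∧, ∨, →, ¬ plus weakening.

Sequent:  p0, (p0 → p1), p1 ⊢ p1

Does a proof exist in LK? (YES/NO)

Derivation trace:
[WL] p0, (p0 → p1), p1 ⊢ p1
  [→L] p0, (p0 → p1) ⊢ p1
    [Ax] p0 ⊢ p0
    [Ax] p1 ⊢ p1

Result: YES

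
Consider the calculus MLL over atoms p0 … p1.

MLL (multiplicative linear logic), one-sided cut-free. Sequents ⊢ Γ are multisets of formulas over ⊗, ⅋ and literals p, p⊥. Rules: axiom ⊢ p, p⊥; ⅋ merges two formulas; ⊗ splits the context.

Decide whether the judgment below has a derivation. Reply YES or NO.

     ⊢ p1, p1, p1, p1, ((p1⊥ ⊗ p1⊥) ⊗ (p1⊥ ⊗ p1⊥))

Proof tree:
[⊗]  ⊢ p1, p1, p1, p1, ((p1⊥ ⊗ p1⊥) ⊗ (p1⊥ ⊗ p1⊥))
  [⊗]  ⊢ p1, p1, (p1⊥ ⊗ p1⊥)
    [Ax]  ⊢ p1, p1⊥
    [Ax]  ⊢ p1, p1⊥
  [⊗]  ⊢ p1, p1, (p1⊥ ⊗ p1⊥)
    [Ax]  ⊢ p1, p1⊥
    [Ax]  ⊢ p1, p1⊥

Result: YES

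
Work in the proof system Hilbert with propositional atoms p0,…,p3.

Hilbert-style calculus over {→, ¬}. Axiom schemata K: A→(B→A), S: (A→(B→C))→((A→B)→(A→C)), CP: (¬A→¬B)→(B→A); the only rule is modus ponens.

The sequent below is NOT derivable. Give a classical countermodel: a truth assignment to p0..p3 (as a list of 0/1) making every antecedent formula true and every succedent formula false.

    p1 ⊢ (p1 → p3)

Enumerate valuations to refute Γ ⊢ Δ:
  v=0000: Γ:[p1=F] Δ:[(p1 → p3)=T] refutes=False
  v=0001: Γ:[p1=F] Δ:[(p1 → p3)=T] refutes=False
  v=0010: Γ:[p1=F] Δ:[(p1 → p3)=T] refutes=False
  v=0011: Γ:[p1=F] Δ:[(p1 → p3)=T] refutes=False
  v=0100: Γ:[p1=T] Δ:[(p1 → p3)=F] refutes=True  ← countermodel

Result: [0, 1, 0, 0]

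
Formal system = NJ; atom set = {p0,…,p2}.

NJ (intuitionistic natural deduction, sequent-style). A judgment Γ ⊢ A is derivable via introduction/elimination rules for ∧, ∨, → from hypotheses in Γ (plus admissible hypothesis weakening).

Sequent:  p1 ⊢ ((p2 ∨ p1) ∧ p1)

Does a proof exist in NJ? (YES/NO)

Derivation trace:
[∧I] p1 ⊢ ((p2 ∨ p1) ∧ p1)
  [∨I₂] p1 ⊢ (p2 ∨ p1)
    [Ax] p1 ⊢ p1
  [Ax] p1 ⊢ p1

Result: YES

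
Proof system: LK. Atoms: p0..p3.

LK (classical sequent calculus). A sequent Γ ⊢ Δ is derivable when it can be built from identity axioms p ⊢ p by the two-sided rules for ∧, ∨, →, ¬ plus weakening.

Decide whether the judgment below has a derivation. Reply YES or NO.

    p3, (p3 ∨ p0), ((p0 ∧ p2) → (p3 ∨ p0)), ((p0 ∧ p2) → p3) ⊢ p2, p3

Derivation trace:
[→L] p3, (p3 ∨ p0), ((p0 ∧ p2) → (p3 ∨ p0)), ((p0 ∧ p2) → p3) ⊢ p2, p3
  [→L] p3, (p3 ∨ p0), ((p0 ∧ p2) → (p3 ∨ p0)) ⊢ p3, (p0 ∧ p2)
    [∧R] p3, (p3 ∨ p0) ⊢ p3, (p0 ∧ p2)
      [∨L] (p3 ∨ p0) ⊢ p3, p0
        [Ax] p3 ⊢ p3
        [Ax] p0 ⊢ p0
      [WR] p3 ⊢ p3, p2
        [Ax] p3 ⊢ p3
    [∧R] p3, (p3 ∨ p0) ⊢ p3, (p0 ∧ p2)
      [∨L] (p3 ∨ p0) ⊢ p3, p0
        [Ax] p3 ⊢ p3
        [Ax] p0 ⊢ p0
      [WR] p3 ⊢ p3, p2
        [Ax] p3 ⊢ p3
  [WR] p3 ⊢ p3, p2
    [Ax] p3 ⊢ p3

Result: YES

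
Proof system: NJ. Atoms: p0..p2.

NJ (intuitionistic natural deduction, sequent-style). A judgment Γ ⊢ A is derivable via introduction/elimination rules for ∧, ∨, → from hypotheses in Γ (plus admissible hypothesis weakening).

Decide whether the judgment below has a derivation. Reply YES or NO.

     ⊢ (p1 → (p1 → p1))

Derivation trace:
[→I]  ⊢ (p1 → (p1 → p1))
  [→I] p1 ⊢ (p1 → p1)
    [Wk] p1, p1 ⊢ p1
      [Ax] p1 ⊢ p1

Result: YES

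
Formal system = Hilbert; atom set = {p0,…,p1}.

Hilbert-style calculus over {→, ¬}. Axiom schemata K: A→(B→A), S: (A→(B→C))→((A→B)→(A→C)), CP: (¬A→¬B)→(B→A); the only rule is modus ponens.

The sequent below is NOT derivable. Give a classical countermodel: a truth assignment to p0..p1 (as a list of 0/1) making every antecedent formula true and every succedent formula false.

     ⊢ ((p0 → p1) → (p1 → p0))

Search for a countermodel by truth-table:
  v=00: Γ:[] Δ:[((p0 → p1) → (p1 → p0))=T] refutes=False
  v=01: Γ:[] Δ:[((p0 → p1) → (p1 → p0))=F] refutes=True  ← countermodel

Result: [0, 1]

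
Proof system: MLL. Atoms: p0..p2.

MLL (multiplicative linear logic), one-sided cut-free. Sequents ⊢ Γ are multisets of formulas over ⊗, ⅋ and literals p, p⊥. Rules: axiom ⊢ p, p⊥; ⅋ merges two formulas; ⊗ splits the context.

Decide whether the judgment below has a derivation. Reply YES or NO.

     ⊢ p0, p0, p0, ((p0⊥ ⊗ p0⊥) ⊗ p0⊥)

Derivation (root first):
[⊗]  ⊢ p0, p0, p0, ((p0⊥ ⊗ p0⊥) ⊗ p0⊥)
  [⊗]  ⊢ p0, p0, (p0⊥ ⊗ p0⊥)
    [Ax]  ⊢ p0, p0⊥
    [Ax]  ⊢ p0, p0⊥
  [Ax]  ⊢ p0, p0⊥

Result: YES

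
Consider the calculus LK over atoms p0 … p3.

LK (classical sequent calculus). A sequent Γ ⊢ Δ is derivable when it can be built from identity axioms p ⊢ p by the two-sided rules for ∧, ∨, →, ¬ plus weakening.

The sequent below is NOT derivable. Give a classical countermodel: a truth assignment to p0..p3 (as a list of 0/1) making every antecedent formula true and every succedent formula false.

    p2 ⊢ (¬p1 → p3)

Enumerate valuations to refute Γ ⊢ Δ:
  v=0000: Γ:[p2=F] Δ:[(¬p1 → p3)=F] refutes=False
  v=0001: Γ:[p2=F] Δ:[(¬p1 → p3)=T] refutes=False
  v=0010: Γ:[p2=T] Δ:[(¬p1 → p3)=F] refutes=True  ← countermodel

Result: [0, 0, 1, 0]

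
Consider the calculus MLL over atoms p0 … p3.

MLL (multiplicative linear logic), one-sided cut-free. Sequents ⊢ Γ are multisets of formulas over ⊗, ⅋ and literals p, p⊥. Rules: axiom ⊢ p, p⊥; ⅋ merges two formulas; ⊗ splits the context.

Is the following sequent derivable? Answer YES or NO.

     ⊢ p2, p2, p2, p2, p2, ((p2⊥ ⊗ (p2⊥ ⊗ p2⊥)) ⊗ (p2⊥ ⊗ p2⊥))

Derivation trace:
[⊗]  ⊢ p2, p2, p2, p2, p2, ((p2⊥ ⊗ (p2⊥ ⊗ p2⊥)) ⊗ (p2⊥ ⊗ p2⊥))
  [⊗]  ⊢ p2, p2, p2, (p2⊥ ⊗ (p2⊥ ⊗ p2⊥))
    [Ax]  ⊢ p2, p2⊥
    [⊗]  ⊢ p2, p2, (p2⊥ ⊗ p2⊥)
      [Ax]  ⊢ p2, p2⊥
      [Ax]  ⊢ p2, p2⊥
  [⊗]  ⊢ p2, p2, (p2⊥ ⊗ p2⊥)
    [Ax]  ⊢ p2, p2⊥
    [Ax]  ⊢ p2, p2⊥

Result: YES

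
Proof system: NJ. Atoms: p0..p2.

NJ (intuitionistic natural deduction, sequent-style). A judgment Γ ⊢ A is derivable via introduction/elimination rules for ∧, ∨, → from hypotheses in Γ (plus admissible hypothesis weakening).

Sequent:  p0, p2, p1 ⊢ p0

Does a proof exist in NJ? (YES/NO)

Derivation trace:
[Wk] p0, p2, p1 ⊢ p0
  [Wk] p0, p2 ⊢ p0
    [Ax] p0 ⊢ p0

Result: YES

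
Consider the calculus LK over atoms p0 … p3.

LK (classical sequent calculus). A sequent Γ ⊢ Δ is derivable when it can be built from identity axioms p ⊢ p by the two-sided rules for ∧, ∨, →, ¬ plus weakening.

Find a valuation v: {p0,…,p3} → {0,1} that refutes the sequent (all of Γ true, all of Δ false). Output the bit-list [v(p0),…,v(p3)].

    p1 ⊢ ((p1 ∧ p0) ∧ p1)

Enumerate valuations to refute Γ ⊢ Δ:
  v=0000: Γ:[p1=F] Δ:[((p1 ∧ p0) ∧ p1)=F] refutes=False
  v=0001: Γ:[p1=F] Δ:[((p1 ∧ p0) ∧ p1)=F] refutes=False
  v=0010: Γ:[p1=F] Δ:[((p1 ∧ p0) ∧ p1)=F] refutes=False
  v=0011: Γ:[p1=F] Δ:[((p1 ∧ p0) ∧ p1)=F] refutes=False
  v=0100: Γ:[p1=T] Δ:[((p1 ∧ p0) ∧ p1)=F] refutes=True  ← countermodel

Result: [0, 1, 0, 0]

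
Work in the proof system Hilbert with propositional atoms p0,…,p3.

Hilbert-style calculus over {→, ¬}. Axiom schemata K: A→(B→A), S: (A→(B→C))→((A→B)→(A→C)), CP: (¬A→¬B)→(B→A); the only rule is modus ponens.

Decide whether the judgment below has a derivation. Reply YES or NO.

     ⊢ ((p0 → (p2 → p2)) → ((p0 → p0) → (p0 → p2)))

Enumerate valuations to refute Γ ⊢ Δ:
  v=0000: Γ:[] Δ:[((p0 → (p2 → p2)) → ((p0 → p0) → (p0 → p2)))=T] refutes=False
  v=0001: Γ:[] Δ:[((p0 → (p2 → p2)) → ((p0 → p0) → (p0 → p2)))=T] refutes=False
  v=0010: Γ:[] Δ:[((p0 → (p2 → p2)) → ((p0 → p0) → (p0 → p2)))=T] refutes=False
  v=0011: Γ:[] Δ:[((p0 → (p2 → p2)) → ((p0 → p0) → (p0 → p2)))=T] refutes=False
  v=0100: Γ:[] Δ:[((p0 → (p2 → p2)) → ((p0 → p0) → (p0 → p2)))=T] refutes=False
  v=0101: Γ:[] Δ:[((p0 → (p2 → p2)) → ((p0 → p0) → (p0 → p2)))=T] refutes=False
  v=0110: Γ:[] Δ:[((p0 → (p2 → p2)) → ((p0 → p0) → (p0 → p2)))=T] refutes=False
  v=0111: Γ:[] Δ:[((p0 → (p2 → p2)) → ((p0 → p0) → (p0 → p2)))=T] refutes=False
  v=1000: Γ:[] Δ:[((p0 → (p2 → p2)) → ((p0 → p0) → (p0 → p2)))=F] refutes=True  ← countermodel

Result: NO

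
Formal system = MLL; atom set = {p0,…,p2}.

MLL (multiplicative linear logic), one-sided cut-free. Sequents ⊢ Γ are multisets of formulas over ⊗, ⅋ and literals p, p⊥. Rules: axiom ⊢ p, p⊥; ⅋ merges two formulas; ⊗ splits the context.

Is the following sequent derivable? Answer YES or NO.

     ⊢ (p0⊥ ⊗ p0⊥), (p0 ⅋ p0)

Derivation (root first):
[⅋]  ⊢ (p0⊥ ⊗ p0⊥), (p0 ⅋ p0)
  [⊗]  ⊢ p0, p0, (p0⊥ ⊗ p0⊥)
    [Ax]  ⊢ p0, p0⊥
    [Ax]  ⊢ p0, p0⊥

Result: YES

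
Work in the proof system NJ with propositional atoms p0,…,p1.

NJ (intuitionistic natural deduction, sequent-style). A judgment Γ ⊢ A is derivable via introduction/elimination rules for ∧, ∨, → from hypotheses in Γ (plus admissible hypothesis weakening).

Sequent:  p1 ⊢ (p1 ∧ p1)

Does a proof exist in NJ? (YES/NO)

Derivation trace:
[→E] p1 ⊢ (p1 ∧ p1)
  [→I]  ⊢ (p1 → (p1 ∧ p1))
    [∧I] p1 ⊢ (p1 ∧ p1)
      [Ax] p1 ⊢ p1
      [Ax] p1 ⊢ p1
  [Ax] p1 ⊢ p1

Result: YES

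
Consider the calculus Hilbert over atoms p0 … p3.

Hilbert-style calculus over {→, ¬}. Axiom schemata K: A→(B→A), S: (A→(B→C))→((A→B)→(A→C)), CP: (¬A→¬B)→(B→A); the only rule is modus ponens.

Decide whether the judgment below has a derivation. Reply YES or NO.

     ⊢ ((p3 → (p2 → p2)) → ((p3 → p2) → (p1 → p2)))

Enumerate valuations to refute Γ ⊢ Δ:
  v=0000: Γ:[] Δ:[((p3 → (p2 → p2)) → ((p3 → p2) → (p1 → p2)))=T] refutes=False
  v=0001: Γ:[] Δ:[((p3 → (p2 → p2)) → ((p3 → p2) → (p1 → p2)))=T] refutes=False
  v=0010: Γ:[] Δ:[((p3 → (p2 → p2)) → ((p3 → p2) → (p1 → p2)))=T] refutes=False
  v=0011: Γ:[] Δ:[((p3 → (p2 → p2)) → ((p3 → p2) → (p1 → p2)))=T] refutes=False
  v=0100: Γ:[] Δ:[((p3 → (p2 → p2)) → ((p3 → p2) → (p1 → p2)))=F] refutes=True  ← countermodel

Result: NO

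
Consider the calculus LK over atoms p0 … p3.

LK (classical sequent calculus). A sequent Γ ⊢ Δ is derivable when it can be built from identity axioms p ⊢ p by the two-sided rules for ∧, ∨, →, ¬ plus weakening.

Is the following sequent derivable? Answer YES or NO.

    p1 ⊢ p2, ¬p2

Derivation trace:
[WL] p1 ⊢ p2, ¬p2
  [¬R]  ⊢ p2, ¬p2
    [Ax] p2 ⊢ p2

Result: YES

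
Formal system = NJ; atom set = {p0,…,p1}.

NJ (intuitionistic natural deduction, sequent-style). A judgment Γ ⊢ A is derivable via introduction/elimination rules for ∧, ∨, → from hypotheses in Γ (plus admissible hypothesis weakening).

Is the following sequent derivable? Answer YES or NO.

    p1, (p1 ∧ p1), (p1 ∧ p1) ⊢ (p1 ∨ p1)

Proof tree:
[∨I₂] p1, (p1 ∧ p1), (p1 ∧ p1) ⊢ (p1 ∨ p1)
  [Wk] p1, (p1 ∧ p1), (p1 ∧ p1) ⊢ p1
    [Wk] p1, (p1 ∧ p1) ⊢ p1
      [Ax] p1 ⊢ p1

Result: YES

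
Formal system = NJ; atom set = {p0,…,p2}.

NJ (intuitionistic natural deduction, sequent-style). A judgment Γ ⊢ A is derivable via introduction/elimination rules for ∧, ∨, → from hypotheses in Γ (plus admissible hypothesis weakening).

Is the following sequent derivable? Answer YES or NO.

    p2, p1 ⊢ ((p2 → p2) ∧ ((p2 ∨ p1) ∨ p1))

Derivation trace:
[Wk] p2, p1 ⊢ ((p2 → p2) ∧ ((p2 ∨ p1) ∨ p1))
  [∧I] p2 ⊢ ((p2 → p2) ∧ ((p2 ∨ p1) ∨ p1))
    [→I]  ⊢ (p2 → p2)
      [Ax] p2 ⊢ p2
    [∨I₁] p2 ⊢ ((p2 ∨ p1) ∨ p1)
      [∨I₁] p2 ⊢ (p2 ∨ p1)
        [Ax] p2 ⊢ p2

Result: YES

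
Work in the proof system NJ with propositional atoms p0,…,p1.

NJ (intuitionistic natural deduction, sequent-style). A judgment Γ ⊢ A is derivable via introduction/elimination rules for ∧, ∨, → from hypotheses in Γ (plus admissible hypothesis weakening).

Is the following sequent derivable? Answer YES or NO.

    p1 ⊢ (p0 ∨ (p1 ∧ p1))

Proof tree:
[∨I₂] p1 ⊢ (p0 ∨ (p1 ∧ p1))
  [∧I] p1 ⊢ (p1 ∧ p1)
    [Ax] p1 ⊢ p1
    [Ax] p1 ⊢ p1

Result: YES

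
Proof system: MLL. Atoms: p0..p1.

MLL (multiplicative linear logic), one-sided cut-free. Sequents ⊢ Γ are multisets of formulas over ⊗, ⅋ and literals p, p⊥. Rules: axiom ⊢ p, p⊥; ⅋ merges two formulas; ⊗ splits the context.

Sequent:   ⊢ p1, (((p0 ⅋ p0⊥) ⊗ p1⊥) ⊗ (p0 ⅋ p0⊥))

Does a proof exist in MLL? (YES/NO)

Derivation trace:
[⊗]  ⊢ p1, (((p0 ⅋ p0⊥) ⊗ p1⊥) ⊗ (p0 ⅋ p0⊥))
  [⊗]  ⊢ p1, ((p0 ⅋ p0⊥) ⊗ p1⊥)
    [⅋]  ⊢ (p0 ⅋ p0⊥)
      [Ax]  ⊢ p0, p0⊥
    [Ax]  ⊢ p1, p1⊥
  [⅋]  ⊢ (p0 ⅋ p0⊥)
    [Ax]  ⊢ p0, p0⊥

Result: YES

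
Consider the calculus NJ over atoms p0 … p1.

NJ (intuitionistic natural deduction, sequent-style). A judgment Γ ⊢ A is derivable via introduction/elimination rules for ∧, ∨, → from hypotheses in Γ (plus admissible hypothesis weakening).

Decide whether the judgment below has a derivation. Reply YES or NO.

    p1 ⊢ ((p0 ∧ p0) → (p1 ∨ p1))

Proof tree:
[→I] p1 ⊢ ((p0 ∧ p0) → (p1 ∨ p1))
  [∨I₁] p1, (p0 ∧ p0) ⊢ (p1 ∨ p1)
    [Wk] p1, (p0 ∧ p0) ⊢ p1
      [Ax] p1 ⊢ p1

Result: YES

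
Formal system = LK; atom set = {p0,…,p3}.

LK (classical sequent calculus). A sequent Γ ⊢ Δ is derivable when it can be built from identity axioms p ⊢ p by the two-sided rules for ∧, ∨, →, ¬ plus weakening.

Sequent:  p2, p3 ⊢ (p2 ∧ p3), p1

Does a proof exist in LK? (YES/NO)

Derivation (root first):
[WR] p2, p3 ⊢ (p2 ∧ p3), p1
  [∧R] p2, p3 ⊢ (p2 ∧ p3)
    [Ax] p2 ⊢ p2
    [Ax] p3 ⊢ p3

Result: YES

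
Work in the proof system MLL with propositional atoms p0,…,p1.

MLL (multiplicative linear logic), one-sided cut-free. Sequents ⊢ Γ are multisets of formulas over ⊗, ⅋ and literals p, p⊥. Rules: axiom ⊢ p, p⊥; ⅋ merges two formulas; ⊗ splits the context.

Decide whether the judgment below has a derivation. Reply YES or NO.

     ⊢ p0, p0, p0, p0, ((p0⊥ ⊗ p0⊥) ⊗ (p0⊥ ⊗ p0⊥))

Proof tree:
[⊗]  ⊢ p0, p0, p0, p0, ((p0⊥ ⊗ p0⊥) ⊗ (p0⊥ ⊗ p0⊥))
  [⊗]  ⊢ p0, p0, (p0⊥ ⊗ p0⊥)
    [Ax]  ⊢ p0, p0⊥
    [Ax]  ⊢ p0, p0⊥
  [⊗]  ⊢ p0, p0, (p0⊥ ⊗ p0⊥)
    [Ax]  ⊢ p0, p0⊥
    [Ax]  ⊢ p0, p0⊥

Result: YES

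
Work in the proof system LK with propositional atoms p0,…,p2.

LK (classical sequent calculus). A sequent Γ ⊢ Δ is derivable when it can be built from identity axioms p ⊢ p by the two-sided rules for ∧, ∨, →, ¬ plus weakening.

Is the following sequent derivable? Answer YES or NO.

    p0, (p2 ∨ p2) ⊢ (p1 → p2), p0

Derivation trace:
[∨L] p0, (p2 ∨ p2) ⊢ (p1 → p2), p0
  [→R] p2 ⊢ (p1 → p2)
    [WL] p2, p1 ⊢ p2
      [Ax] p2 ⊢ p2
  [WL] p0, p2 ⊢ p0
    [Ax] p0 ⊢ p0

Result: YES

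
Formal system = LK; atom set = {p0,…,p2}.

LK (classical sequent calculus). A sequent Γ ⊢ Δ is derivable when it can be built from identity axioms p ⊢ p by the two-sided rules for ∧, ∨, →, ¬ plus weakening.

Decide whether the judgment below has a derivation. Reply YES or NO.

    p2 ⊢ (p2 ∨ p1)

Proof tree:
[∨R] p2 ⊢ (p2 ∨ p1)
  [WR] p2 ⊢ p2, p1
    [Ax] p2 ⊢ p2

Result: YES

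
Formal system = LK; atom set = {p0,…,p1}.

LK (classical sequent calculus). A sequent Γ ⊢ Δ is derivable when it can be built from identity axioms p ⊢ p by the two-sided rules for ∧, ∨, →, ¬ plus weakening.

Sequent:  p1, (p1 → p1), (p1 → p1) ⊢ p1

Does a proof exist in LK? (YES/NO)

Derivation (root first):
[→L] p1, (p1 → p1), (p1 → p1) ⊢ p1
  [→L] p1, (p1 → p1) ⊢ p1
    [Ax] p1 ⊢ p1
    [Ax] p1 ⊢ p1
  [Ax] p1 ⊢ p1

Result: YES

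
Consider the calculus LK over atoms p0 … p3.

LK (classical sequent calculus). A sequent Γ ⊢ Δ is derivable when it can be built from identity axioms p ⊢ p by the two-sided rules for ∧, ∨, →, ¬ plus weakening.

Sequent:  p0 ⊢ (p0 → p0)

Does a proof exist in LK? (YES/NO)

Derivation (root first):
[→R] p0 ⊢ (p0 → p0)
  [WL] p0, p0 ⊢ p0
    [Ax] p0 ⊢ p0

Result: YES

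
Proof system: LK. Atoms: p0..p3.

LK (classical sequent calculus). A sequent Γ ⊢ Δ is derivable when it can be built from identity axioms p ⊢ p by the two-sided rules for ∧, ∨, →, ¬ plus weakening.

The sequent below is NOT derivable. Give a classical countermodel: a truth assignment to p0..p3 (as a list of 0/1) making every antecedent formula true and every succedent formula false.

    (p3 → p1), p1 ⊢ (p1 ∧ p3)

Search for a countermodel by truth-table:
  v=0000: Γ:[(p3 → p1)=T, p1=F] Δ:[(p1 ∧ p3)=F] refutes=False
  v=0001: Γ:[(p3 → p1)=F, p1=F] Δ:[(p1 ∧ p3)=F] refutes=False
  v=0010: Γ:[(p3 → p1)=T, p1=F] Δ:[(p1 ∧ p3)=F] refutes=False
  v=0011: Γ:[(p3 → p1)=F, p1=F] Δ:[(p1 ∧ p3)=F] refutes=False
  v=0100: Γ:[(p3 → p1)=T, p1=T] Δ:[(p1 ∧ p3)=F] refutes=True  ← countermodel

Result: [0, 1, 0, 0]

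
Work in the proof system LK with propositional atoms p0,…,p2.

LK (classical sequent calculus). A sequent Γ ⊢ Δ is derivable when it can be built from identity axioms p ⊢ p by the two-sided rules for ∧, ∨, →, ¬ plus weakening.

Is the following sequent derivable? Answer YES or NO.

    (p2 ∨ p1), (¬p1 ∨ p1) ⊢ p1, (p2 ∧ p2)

Derivation trace:
[∨L] (p2 ∨ p1), (¬p1 ∨ p1) ⊢ p1, (p2 ∧ p2)
  [¬L] (p2 ∨ p1), ¬p1 ⊢ (p2 ∧ p2)
    [∧R] (p2 ∨ p1) ⊢ p1, (p2 ∧ p2)
      [∨L] (p2 ∨ p1) ⊢ p1, p2
        [Ax] p2 ⊢ p2
        [Ax] p1 ⊢ p1
      [∨L] (p2 ∨ p1) ⊢ p1, p2
        [Ax] p2 ⊢ p2
        [Ax] p1 ⊢ p1
  [Ax] p1 ⊢ p1

Result: YES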